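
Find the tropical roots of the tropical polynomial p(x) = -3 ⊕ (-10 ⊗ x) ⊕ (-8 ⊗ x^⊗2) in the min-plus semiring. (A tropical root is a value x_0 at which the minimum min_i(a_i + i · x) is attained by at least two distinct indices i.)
Roots: {-2, 7}

Each tropical root is a break point of the lower envelope of the lines y = a_i + i · x (there are 3 lines, with slopes 0, 1, ..., 2). Only the lines that attain the minimum somewhere contribute to roots; other lines are dominated. Here the surviving (envelope) indices are i = 2, i = 1, i = 0.
Intersections between consecutive envelope lines give the roots: for adjacent envelope indices i < j the intersection is x = (a_i − a_j) / (j − i). Reading off the sorted break points: {-2, 7}.
Verification: at each break x_0, at least two indices attain the minimum of min_i(a_i + i · x_0).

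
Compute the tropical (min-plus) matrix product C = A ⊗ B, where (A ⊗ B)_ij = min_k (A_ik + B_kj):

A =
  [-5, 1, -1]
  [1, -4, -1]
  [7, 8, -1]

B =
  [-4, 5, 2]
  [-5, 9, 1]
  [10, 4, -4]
A ⊗ B =
  [-9, 0, -5]
  [-9, 3, -5]
  [3, 3, -5]

Apply the min-plus product entry-by-entry:
  C[0][0] = min over k of (A[0][0] + B[0][0] = -5 + -4 = -9, A[0][1] + B[1][0] = 1 + -5 = -4, A[0][2] + B[2][0] = -1 + 10 = 9) = -9 (attained at k = 0)
  C[0][1] = min over k of (A[0][0] + B[0][1] = -5 + 5 = 0, A[0][1] + B[1][1] = 1 + 9 = 10, A[0][2] + B[2][1] = -1 + 4 = 3) = 0 (attained at k = 0)
  C[0][2] = min over k of (A[0][0] + B[0][2] = -5 + 2 = -3, A[0][1] + B[1][2] = 1 + 1 = 2, A[0][2] + B[2][2] = -1 + -4 = -5) = -5 (attained at k = 2)
  C[1][0] = min over k of (A[1][0] + B[0][0] = 1 + -4 = -3, A[1][1] + B[1][0] = -4 + -5 = -9, A[1][2] + B[2][0] = -1 + 10 = 9) = -9 (attained at k = 1)
  C[1][1] = min over k of (A[1][0] + B[0][1] = 1 + 5 = 6, A[1][1] + B[1][1] = -4 + 9 = 5, A[1][2] + B[2][1] = -1 + 4 = 3) = 3 (attained at k = 2)
  C[1][2] = min over k of (A[1][0] + B[0][2] = 1 + 2 = 3, A[1][1] + B[1][2] = -4 + 1 = -3, A[1][2] + B[2][2] = -1 + -4 = -5) = -5 (attained at k = 2)
  C[2][0] = min over k of (A[2][0] + B[0][0] = 7 + -4 = 3, A[2][1] + B[1][0] = 8 + -5 = 3, A[2][2] + B[2][0] = -1 + 10 = 9) = 3 (attained at k = 0)
  C[2][1] = min over k of (A[2][0] + B[0][1] = 7 + 5 = 12, A[2][1] + B[1][1] = 8 + 9 = 17, A[2][2] + B[2][1] = -1 + 4 = 3) = 3 (attained at k = 2)
  C[2][2] = min over k of (A[2][0] + B[0][2] = 7 + 2 = 9, A[2][1] + B[1][2] = 8 + 1 = 9, A[2][2] + B[2][2] = -1 + -4 = -5) = -5 (attained at k = 2)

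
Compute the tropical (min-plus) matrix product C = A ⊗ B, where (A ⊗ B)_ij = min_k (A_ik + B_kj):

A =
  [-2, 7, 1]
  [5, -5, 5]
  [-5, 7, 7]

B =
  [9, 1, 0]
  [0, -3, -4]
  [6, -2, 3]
A ⊗ B =
  [7, -1, -2]
  [-5, -8, -9]
  [4, -4, -5]

Apply the min-plus product entry-by-entry:
  C[0][0] = min over k of (A[0][0] + B[0][0] = -2 + 9 = 7, A[0][1] + B[1][0] = 7 + 0 = 7, A[0][2] + B[2][0] = 1 + 6 = 7) = 7 (attained at k = 0)
  C[0][1] = min over k of (A[0][0] + B[0][1] = -2 + 1 = -1, A[0][1] + B[1][1] = 7 + -3 = 4, A[0][2] + B[2][1] = 1 + -2 = -1) = -1 (attained at k = 0)
  C[0][2] = min over k of (A[0][0] + B[0][2] = -2 + 0 = -2, A[0][1] + B[1][2] = 7 + -4 = 3, A[0][2] + B[2][2] = 1 + 3 = 4) = -2 (attained at k = 0)
  C[1][0] = min over k of (A[1][0] + B[0][0] = 5 + 9 = 14, A[1][1] + B[1][0] = -5 + 0 = -5, A[1][2] + B[2][0] = 5 + 6 = 11) = -5 (attained at k = 1)
  C[1][1] = min over k of (A[1][0] + B[0][1] = 5 + 1 = 6, A[1][1] + B[1][1] = -5 + -3 = -8, A[1][2] + B[2][1] = 5 + -2 = 3) = -8 (attained at k = 1)
  C[1][2] = min over k of (A[1][0] + B[0][2] = 5 + 0 = 5, A[1][1] + B[1][2] = -5 + -4 = -9, A[1][2] + B[2][2] = 5 + 3 = 8) = -9 (attained at k = 1)
  C[2][0] = min over k of (A[2][0] + B[0][0] = -5 + 9 = 4, A[2][1] + B[1][0] = 7 + 0 = 7, A[2][2] + B[2][0] = 7 + 6 = 13) = 4 (attained at k = 0)
  C[2][1] = min over k of (A[2][0] + B[0][1] = -5 + 1 = -4, A[2][1] + B[1][1] = 7 + -3 = 4, A[2][2] + B[2][1] = 7 + -2 = 5) = -4 (attained at k = 0)
  C[2][2] = min over k of (A[2][0] + B[0][2] = -5 + 0 = -5, A[2][1] + B[1][2] = 7 + -4 = 3, A[2][2] + B[2][2] = 7 + 3 = 10) = -5 (attained at k = 0)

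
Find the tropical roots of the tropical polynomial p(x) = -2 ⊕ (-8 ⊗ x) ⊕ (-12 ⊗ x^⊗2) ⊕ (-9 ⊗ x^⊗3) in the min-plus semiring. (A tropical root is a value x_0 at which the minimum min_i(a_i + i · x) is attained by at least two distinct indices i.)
Roots: {-3, 4, 6}

Each tropical root is a break point of the lower envelope of the lines y = a_i + i · x (there are 4 lines, with slopes 0, 1, ..., 3). Only the lines that attain the minimum somewhere contribute to roots; other lines are dominated. Here the surviving (envelope) indices are i = 3, i = 2, i = 1, i = 0.
Intersections between consecutive envelope lines give the roots: for adjacent envelope indices i < j the intersection is x = (a_i − a_j) / (j − i). Reading off the sorted break points: {-3, 4, 6}.
Verification: at each break x_0, at least two indices attain the minimum of min_i(a_i + i · x_0).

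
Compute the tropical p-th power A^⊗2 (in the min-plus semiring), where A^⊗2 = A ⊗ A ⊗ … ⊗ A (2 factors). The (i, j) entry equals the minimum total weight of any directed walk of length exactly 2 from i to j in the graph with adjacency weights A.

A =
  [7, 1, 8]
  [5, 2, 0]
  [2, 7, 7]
A^⊗2 =
  [6, 3, 1]
  [2, 4, 2]
  [9, 3, 7]

Each entry (A^⊗2)_ij equals the minimum over all length-2 walks i = v_0 → v_1 → … → v_2 = j of Σ_t A[v_t][v_{t+1}]. For example, for (i, j) = (0, 2) we minimise over 3 possible intermediate vertex sequences; the minimum is 1, attained along the walk 0 → 1 → 2.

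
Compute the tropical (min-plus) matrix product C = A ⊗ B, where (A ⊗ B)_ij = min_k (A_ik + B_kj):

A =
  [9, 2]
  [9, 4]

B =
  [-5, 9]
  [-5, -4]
A ⊗ B =
  [-3, -2]
  [-1, 0]

Apply the min-plus product entry-by-entry:
  C[0][0] = min over k of (A[0][0] + B[0][0] = 9 + -5 = 4, A[0][1] + B[1][0] = 2 + -5 = -3) = -3 (attained at k = 1)
  C[0][1] = min over k of (A[0][0] + B[0][1] = 9 + 9 = 18, A[0][1] + B[1][1] = 2 + -4 = -2) = -2 (attained at k = 1)
  C[1][0] = min over k of (A[1][0] + B[0][0] = 9 + -5 = 4, A[1][1] + B[1][0] = 4 + -5 = -1) = -1 (attained at k = 1)
  C[1][1] = min over k of (A[1][0] + B[0][1] = 9 + 9 = 18, A[1][1] + B[1][1] = 4 + -4 = 0) = 0 (attained at k = 1)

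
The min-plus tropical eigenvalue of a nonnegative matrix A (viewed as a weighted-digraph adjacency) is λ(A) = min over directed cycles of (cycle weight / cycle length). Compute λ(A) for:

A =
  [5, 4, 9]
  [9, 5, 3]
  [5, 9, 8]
λ(A) = 4

Enumerate directed cycles and compute their means (weight / length). Sample:
  cycle 0 → 0: weight = 5, length = 1, mean = 5/1 ≈ 5.000
  cycle 1 → 1: weight = 5, length = 1, mean = 5/1 ≈ 5.000
  cycle 2 → 2: weight = 8, length = 1, mean = 8/1 ≈ 8.000
  cycle 0 → 1 → 0: weight = 13, length = 2, mean = 13/2 ≈ 6.500
  cycle 0 → 2 → 0: weight = 14, length = 2, mean = 14/2 ≈ 7.000
  cycle 1 → 0 → 1: weight = 13, length = 2, mean = 13/2 ≈ 6.500
Minimum mean = 4.000, attained e.g. along the cycle 0 → 1 → 2 → 0 with weight 12 and length 3. So λ(A) = 12/3 = 4.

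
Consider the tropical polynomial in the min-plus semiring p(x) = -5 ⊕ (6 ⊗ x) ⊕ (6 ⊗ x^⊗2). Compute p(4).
p(4) = -5

A tropical monomial a ⊗ x^⊗i evaluates to a + i · x. Evaluating each term at x = 4:
  Term 0 contributes -5 + 0 · 4 = -5
  Term 1 contributes 6 + 1 · 4 = 10
  Term 2 contributes 6 + 2 · 4 = 14
p(4) = ⊕ of these = min[-5, 10, 14] = -5.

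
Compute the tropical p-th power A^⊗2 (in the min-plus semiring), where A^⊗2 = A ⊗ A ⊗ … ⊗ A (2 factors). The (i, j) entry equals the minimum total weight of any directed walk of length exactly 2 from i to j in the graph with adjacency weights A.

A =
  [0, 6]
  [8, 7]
A^⊗2 =
  [0, 6]
  [8, 14]

Each entry (A^⊗2)_ij equals the minimum over all length-2 walks i = v_0 → v_1 → … → v_2 = j of Σ_t A[v_t][v_{t+1}]. For example, for (i, j) = (0, 1) we minimise over 2 possible intermediate vertex sequences; the minimum is 6, attained along the walk 0 → 0 → 1.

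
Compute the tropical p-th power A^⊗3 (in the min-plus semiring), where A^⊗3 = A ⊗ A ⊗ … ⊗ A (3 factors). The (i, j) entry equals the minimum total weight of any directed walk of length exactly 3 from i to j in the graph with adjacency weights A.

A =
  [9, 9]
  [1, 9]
A^⊗3 =
  [19, 19]
  [11, 19]

Each entry (A^⊗3)_ij equals the minimum over all length-3 walks i = v_0 → v_1 → … → v_3 = j of Σ_t A[v_t][v_{t+1}]. For example, for (i, j) = (0, 1) we minimise over 4 possible intermediate vertex sequences; the minimum is 19, attained along the walk 0 → 1 → 0 → 1.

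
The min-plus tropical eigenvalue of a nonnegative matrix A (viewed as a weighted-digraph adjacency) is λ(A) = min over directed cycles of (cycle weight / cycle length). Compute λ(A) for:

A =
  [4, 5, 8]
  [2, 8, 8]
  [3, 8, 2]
λ(A) = 2

Enumerate directed cycles and compute their means (weight / length). Sample:
  cycle 0 → 0: weight = 4, length = 1, mean = 4/1 ≈ 4.000
  cycle 1 → 1: weight = 8, length = 1, mean = 8/1 ≈ 8.000
  cycle 2 → 2: weight = 2, length = 1, mean = 2/1 ≈ 2.000
  cycle 0 → 1 → 0: weight = 7, length = 2, mean = 7/2 ≈ 3.500
  cycle 0 → 2 → 0: weight = 11, length = 2, mean = 11/2 ≈ 5.500
  cycle 1 → 0 → 1: weight = 7, length = 2, mean = 7/2 ≈ 3.500
Minimum mean = 2.000, attained e.g. along the cycle 2 → 2 with weight 2 and length 1. So λ(A) = 2/1 = 2.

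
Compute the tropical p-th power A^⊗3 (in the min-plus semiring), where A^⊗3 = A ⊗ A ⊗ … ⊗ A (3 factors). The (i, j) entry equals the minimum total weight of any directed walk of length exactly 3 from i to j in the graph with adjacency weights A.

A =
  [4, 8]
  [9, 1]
A^⊗3 =
  [12, 10]
  [11, 3]

Each entry (A^⊗3)_ij equals the minimum over all length-3 walks i = v_0 → v_1 → … → v_3 = j of Σ_t A[v_t][v_{t+1}]. For example, for (i, j) = (0, 1) we minimise over 4 possible intermediate vertex sequences; the minimum is 10, attained along the walk 0 → 1 → 1 → 1.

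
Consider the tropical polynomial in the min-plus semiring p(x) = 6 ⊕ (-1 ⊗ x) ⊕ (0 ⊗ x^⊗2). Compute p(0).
p(0) = -1

A tropical monomial a ⊗ x^⊗i evaluates to a + i · x. Evaluating each term at x = 0:
  Term 0 contributes 6 + 0 · 0 = 6
  Term 1 contributes -1 + 1 · 0 = -1
  Term 2 contributes 0 + 2 · 0 = 0
p(0) = ⊕ of these = min[6, -1, 0] = -1.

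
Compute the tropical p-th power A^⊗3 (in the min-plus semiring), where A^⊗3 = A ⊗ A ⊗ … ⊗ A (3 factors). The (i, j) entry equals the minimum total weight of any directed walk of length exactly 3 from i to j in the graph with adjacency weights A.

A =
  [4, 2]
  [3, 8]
A^⊗3 =
  [9, 7]
  [8, 9]

Each entry (A^⊗3)_ij equals the minimum over all length-3 walks i = v_0 → v_1 → … → v_3 = j of Σ_t A[v_t][v_{t+1}]. For example, for (i, j) = (0, 1) we minimise over 4 possible intermediate vertex sequences; the minimum is 7, attained along the walk 0 → 1 → 0 → 1.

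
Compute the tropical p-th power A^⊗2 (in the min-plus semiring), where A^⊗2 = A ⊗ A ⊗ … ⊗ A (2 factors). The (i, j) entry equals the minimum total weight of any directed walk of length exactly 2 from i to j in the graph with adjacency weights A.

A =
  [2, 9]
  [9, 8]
A^⊗2 =
  [4, 11]
  [11, 16]

Each entry (A^⊗2)_ij equals the minimum over all length-2 walks i = v_0 → v_1 → … → v_2 = j of Σ_t A[v_t][v_{t+1}]. For example, for (i, j) = (0, 1) we minimise over 2 possible intermediate vertex sequences; the minimum is 11, attained along the walk 0 → 0 → 1.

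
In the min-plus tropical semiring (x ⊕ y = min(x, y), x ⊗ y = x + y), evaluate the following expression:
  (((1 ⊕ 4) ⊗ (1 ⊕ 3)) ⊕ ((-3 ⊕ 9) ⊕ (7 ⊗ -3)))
(((1 ⊕ 4) ⊗ (1 ⊕ 3)) ⊕ ((-3 ⊕ 9) ⊕ (7 ⊗ -3))) = -3

Expand innermost to outermost. Recall ⊕ takes the minimum of its arguments and ⊗ takes their sum. Working out the expression (((1 ⊕ 4) ⊗ (1 ⊕ 3)) ⊕ ((-3 ⊕ 9) ⊕ (7 ⊗ -3))) gives -3.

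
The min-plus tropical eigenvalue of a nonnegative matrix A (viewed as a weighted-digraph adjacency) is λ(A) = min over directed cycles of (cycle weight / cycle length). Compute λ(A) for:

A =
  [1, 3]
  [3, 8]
λ(A) = 1

Enumerate directed cycles and compute their means (weight / length). Sample:
  cycle 0 → 0: weight = 1, length = 1, mean = 1/1 ≈ 1.000
  cycle 1 → 1: weight = 8, length = 1, mean = 8/1 ≈ 8.000
  cycle 0 → 1 → 0: weight = 6, length = 2, mean = 6/2 ≈ 3.000
  cycle 1 → 0 → 1: weight = 6, length = 2, mean = 6/2 ≈ 3.000
Minimum mean = 1.000, attained e.g. along the cycle 0 → 0 with weight 1 and length 1. So λ(A) = 1/1 = 1.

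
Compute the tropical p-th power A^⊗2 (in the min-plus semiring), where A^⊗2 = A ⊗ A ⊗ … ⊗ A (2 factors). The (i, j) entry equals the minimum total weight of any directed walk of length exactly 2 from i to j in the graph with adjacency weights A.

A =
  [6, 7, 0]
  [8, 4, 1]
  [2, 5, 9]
A^⊗2 =
  [2, 5, 6]
  [3, 6, 5]
  [8, 9, 2]

Each entry (A^⊗2)_ij equals the minimum over all length-2 walks i = v_0 → v_1 → … → v_2 = j of Σ_t A[v_t][v_{t+1}]. For example, for (i, j) = (0, 2) we minimise over 3 possible intermediate vertex sequences; the minimum is 6, attained along the walk 0 → 0 → 2.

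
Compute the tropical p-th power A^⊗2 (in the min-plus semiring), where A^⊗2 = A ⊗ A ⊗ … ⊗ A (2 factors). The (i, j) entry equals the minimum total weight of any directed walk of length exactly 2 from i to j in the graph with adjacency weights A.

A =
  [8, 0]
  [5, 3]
A^⊗2 =
  [5, 3]
  [8, 5]

Each entry (A^⊗2)_ij equals the minimum over all length-2 walks i = v_0 → v_1 → … → v_2 = j of Σ_t A[v_t][v_{t+1}]. For example, for (i, j) = (0, 1) we minimise over 2 possible intermediate vertex sequences; the minimum is 3, attained along the walk 0 → 1 → 1.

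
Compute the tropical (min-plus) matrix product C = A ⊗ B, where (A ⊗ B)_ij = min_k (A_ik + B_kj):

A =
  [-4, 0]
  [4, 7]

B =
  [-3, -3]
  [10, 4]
A ⊗ B =
  [-7, -7]
  [1, 1]

Apply the min-plus product entry-by-entry:
  C[0][0] = min over k of (A[0][0] + B[0][0] = -4 + -3 = -7, A[0][1] + B[1][0] = 0 + 10 = 10) = -7 (attained at k = 0)
  C[0][1] = min over k of (A[0][0] + B[0][1] = -4 + -3 = -7, A[0][1] + B[1][1] = 0 + 4 = 4) = -7 (attained at k = 0)
  C[1][0] = min over k of (A[1][0] + B[0][0] = 4 + -3 = 1, A[1][1] + B[1][0] = 7 + 10 = 17) = 1 (attained at k = 0)
  C[1][1] = min over k of (A[1][0] + B[0][1] = 4 + -3 = 1, A[1][1] + B[1][1] = 7 + 4 = 11) = 1 (attained at k = 0)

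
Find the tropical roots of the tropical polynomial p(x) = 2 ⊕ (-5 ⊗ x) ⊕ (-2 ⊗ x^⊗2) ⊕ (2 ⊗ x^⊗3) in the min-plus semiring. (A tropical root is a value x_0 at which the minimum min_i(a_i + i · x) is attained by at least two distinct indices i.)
Roots: {-4, -3, 7}

Each tropical root is a break point of the lower envelope of the lines y = a_i + i · x (there are 4 lines, with slopes 0, 1, ..., 3). Only the lines that attain the minimum somewhere contribute to roots; other lines are dominated. Here the surviving (envelope) indices are i = 3, i = 2, i = 1, i = 0.
Intersections between consecutive envelope lines give the roots: for adjacent envelope indices i < j the intersection is x = (a_i − a_j) / (j − i). Reading off the sorted break points: {-4, -3, 7}.
Verification: at each break x_0, at least two indices attain the minimum of min_i(a_i + i · x_0).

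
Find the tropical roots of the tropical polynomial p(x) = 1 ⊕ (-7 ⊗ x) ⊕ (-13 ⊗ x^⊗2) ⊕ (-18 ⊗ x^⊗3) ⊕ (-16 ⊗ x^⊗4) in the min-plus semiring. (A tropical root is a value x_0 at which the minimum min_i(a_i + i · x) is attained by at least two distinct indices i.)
Roots: {-2, 5, 6, 8}

Each tropical root is a break point of the lower envelope of the lines y = a_i + i · x (there are 5 lines, with slopes 0, 1, ..., 4). Only the lines that attain the minimum somewhere contribute to roots; other lines are dominated. Here the surviving (envelope) indices are i = 4, i = 3, i = 2, i = 1, i = 0.
Intersections between consecutive envelope lines give the roots: for adjacent envelope indices i < j the intersection is x = (a_i − a_j) / (j − i). Reading off the sorted break points: {-2, 5, 6, 8}.
Verification: at each break x_0, at least two indices attain the minimum of min_i(a_i + i · x_0).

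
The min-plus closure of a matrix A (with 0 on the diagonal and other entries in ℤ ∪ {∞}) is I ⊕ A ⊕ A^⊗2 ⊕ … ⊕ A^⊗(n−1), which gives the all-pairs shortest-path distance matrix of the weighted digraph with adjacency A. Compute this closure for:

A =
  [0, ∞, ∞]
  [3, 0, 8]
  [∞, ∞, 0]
Closure =
  [0, ∞, ∞]
  [3, 0, 8]
  [∞, ∞, 0]

This is the Floyd-Warshall all-pairs shortest-path computation. For each intermediate vertex k = 0, 1, …, 2, update dist[i][j] ← min(dist[i][j], dist[i][k] + dist[k][j]). The final matrix gives, for each (i, j), the minimum total weight of any directed path from i to j (possibly empty when i = j).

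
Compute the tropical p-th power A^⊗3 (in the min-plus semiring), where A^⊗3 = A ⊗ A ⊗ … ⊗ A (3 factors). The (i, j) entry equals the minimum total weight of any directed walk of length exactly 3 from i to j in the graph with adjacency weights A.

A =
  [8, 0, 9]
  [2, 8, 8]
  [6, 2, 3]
A^⊗3 =
  [10, 2, 11]
  [4, 10, 10]
  [7, 4, 9]

Each entry (A^⊗3)_ij equals the minimum over all length-3 walks i = v_0 → v_1 → … → v_3 = j of Σ_t A[v_t][v_{t+1}]. For example, for (i, j) = (0, 2) we minimise over 9 possible intermediate vertex sequences; the minimum is 11, attained along the walk 0 → 1 → 0 → 2.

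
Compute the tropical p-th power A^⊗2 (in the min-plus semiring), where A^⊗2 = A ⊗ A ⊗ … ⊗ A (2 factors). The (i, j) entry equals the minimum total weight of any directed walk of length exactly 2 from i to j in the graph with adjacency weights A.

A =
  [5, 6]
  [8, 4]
A^⊗2 =
  [10, 10]
  [12, 8]

Each entry (A^⊗2)_ij equals the minimum over all length-2 walks i = v_0 → v_1 → … → v_2 = j of Σ_t A[v_t][v_{t+1}]. For example, for (i, j) = (0, 1) we minimise over 2 possible intermediate vertex sequences; the minimum is 10, attained along the walk 0 → 1 → 1.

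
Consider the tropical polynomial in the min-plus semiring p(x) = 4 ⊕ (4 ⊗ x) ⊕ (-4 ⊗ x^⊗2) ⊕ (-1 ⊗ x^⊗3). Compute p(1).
p(1) = -2

A tropical monomial a ⊗ x^⊗i evaluates to a + i · x. Evaluating each term at x = 1:
  Term 0 contributes 4 + 0 · 1 = 4
  Term 1 contributes 4 + 1 · 1 = 5
  Term 2 contributes -4 + 2 · 1 = -2
  Term 3 contributes -1 + 3 · 1 = 2
p(1) = ⊕ of these = min[4, 5, -2, 2] = -2.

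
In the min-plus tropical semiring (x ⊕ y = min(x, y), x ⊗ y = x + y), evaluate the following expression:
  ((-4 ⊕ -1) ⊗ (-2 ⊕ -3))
((-4 ⊕ -1) ⊗ (-2 ⊕ -3)) = -7

Expand innermost to outermost. Recall ⊕ takes the minimum of its arguments and ⊗ takes their sum. Working out the expression ((-4 ⊕ -1) ⊗ (-2 ⊕ -3)) gives -7.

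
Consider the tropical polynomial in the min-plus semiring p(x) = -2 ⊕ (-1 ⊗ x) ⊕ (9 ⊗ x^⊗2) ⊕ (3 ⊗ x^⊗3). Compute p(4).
p(4) = -2

A tropical monomial a ⊗ x^⊗i evaluates to a + i · x. Evaluating each term at x = 4:
  Term 0 contributes -2 + 0 · 4 = -2
  Term 1 contributes -1 + 1 · 4 = 3
  Term 2 contributes 9 + 2 · 4 = 17
  Term 3 contributes 3 + 3 · 4 = 15
p(4) = ⊕ of these = min[-2, 3, 17, 15] = -2.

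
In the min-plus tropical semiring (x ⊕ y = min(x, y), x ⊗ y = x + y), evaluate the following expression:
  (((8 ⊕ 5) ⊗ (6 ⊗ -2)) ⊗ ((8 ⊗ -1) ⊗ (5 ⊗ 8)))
(((8 ⊕ 5) ⊗ (6 ⊗ -2)) ⊗ ((8 ⊗ -1) ⊗ (5 ⊗ 8))) = 29

Expand innermost to outermost. Recall ⊕ takes the minimum of its arguments and ⊗ takes their sum. Working out the expression (((8 ⊕ 5) ⊗ (6 ⊗ -2)) ⊗ ((8 ⊗ -1) ⊗ (5 ⊗ 8))) gives 29.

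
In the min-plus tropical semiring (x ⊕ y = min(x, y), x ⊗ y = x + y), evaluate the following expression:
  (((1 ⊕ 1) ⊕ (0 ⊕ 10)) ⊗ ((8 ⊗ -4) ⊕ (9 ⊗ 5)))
(((1 ⊕ 1) ⊕ (0 ⊕ 10)) ⊗ ((8 ⊗ -4) ⊕ (9 ⊗ 5))) = 4

Expand innermost to outermost. Recall ⊕ takes the minimum of its arguments and ⊗ takes their sum. Working out the expression (((1 ⊕ 1) ⊕ (0 ⊕ 10)) ⊗ ((8 ⊗ -4) ⊕ (9 ⊗ 5))) gives 4.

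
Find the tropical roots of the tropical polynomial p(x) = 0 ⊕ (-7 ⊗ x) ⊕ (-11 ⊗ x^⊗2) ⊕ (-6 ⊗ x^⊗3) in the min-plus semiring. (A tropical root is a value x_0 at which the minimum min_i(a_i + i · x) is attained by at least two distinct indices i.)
Roots: {-5, 4, 7}

Each tropical root is a break point of the lower envelope of the lines y = a_i + i · x (there are 4 lines, with slopes 0, 1, ..., 3). Only the lines that attain the minimum somewhere contribute to roots; other lines are dominated. Here the surviving (envelope) indices are i = 3, i = 2, i = 1, i = 0.
Intersections between consecutive envelope lines give the roots: for adjacent envelope indices i < j the intersection is x = (a_i − a_j) / (j − i). Reading off the sorted break points: {-5, 4, 7}.
Verification: at each break x_0, at least two indices attain the minimum of min_i(a_i + i · x_0).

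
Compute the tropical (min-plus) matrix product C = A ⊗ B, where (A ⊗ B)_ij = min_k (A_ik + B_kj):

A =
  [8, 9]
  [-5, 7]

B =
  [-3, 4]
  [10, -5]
A ⊗ B =
  [5, 4]
  [-8, -1]

Apply the min-plus product entry-by-entry:
  C[0][0] = min over k of (A[0][0] + B[0][0] = 8 + -3 = 5, A[0][1] + B[1][0] = 9 + 10 = 19) = 5 (attained at k = 0)
  C[0][1] = min over k of (A[0][0] + B[0][1] = 8 + 4 = 12, A[0][1] + B[1][1] = 9 + -5 = 4) = 4 (attained at k = 1)
  C[1][0] = min over k of (A[1][0] + B[0][0] = -5 + -3 = -8, A[1][1] + B[1][0] = 7 + 10 = 17) = -8 (attained at k = 0)
  C[1][1] = min over k of (A[1][0] + B[0][1] = -5 + 4 = -1, A[1][1] + B[1][1] = 7 + -5 = 2) = -1 (attained at k = 0)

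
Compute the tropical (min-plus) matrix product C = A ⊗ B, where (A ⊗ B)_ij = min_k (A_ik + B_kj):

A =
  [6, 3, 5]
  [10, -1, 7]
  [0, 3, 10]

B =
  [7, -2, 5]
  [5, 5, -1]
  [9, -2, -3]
A ⊗ B =
  [8, 3, 2]
  [4, 4, -2]
  [7, -2, 2]

Apply the min-plus product entry-by-entry:
  C[0][0] = min over k of (A[0][0] + B[0][0] = 6 + 7 = 13, A[0][1] + B[1][0] = 3 + 5 = 8, A[0][2] + B[2][0] = 5 + 9 = 14) = 8 (attained at k = 1)
  C[0][1] = min over k of (A[0][0] + B[0][1] = 6 + -2 = 4, A[0][1] + B[1][1] = 3 + 5 = 8, A[0][2] + B[2][1] = 5 + -2 = 3) = 3 (attained at k = 2)
  C[0][2] = min over k of (A[0][0] + B[0][2] = 6 + 5 = 11, A[0][1] + B[1][2] = 3 + -1 = 2, A[0][2] + B[2][2] = 5 + -3 = 2) = 2 (attained at k = 1)
  C[1][0] = min over k of (A[1][0] + B[0][0] = 10 + 7 = 17, A[1][1] + B[1][0] = -1 + 5 = 4, A[1][2] + B[2][0] = 7 + 9 = 16) = 4 (attained at k = 1)
  C[1][1] = min over k of (A[1][0] + B[0][1] = 10 + -2 = 8, A[1][1] + B[1][1] = -1 + 5 = 4, A[1][2] + B[2][1] = 7 + -2 = 5) = 4 (attained at k = 1)
  C[1][2] = min over k of (A[1][0] + B[0][2] = 10 + 5 = 15, A[1][1] + B[1][2] = -1 + -1 = -2, A[1][2] + B[2][2] = 7 + -3 = 4) = -2 (attained at k = 1)
  C[2][0] = min over k of (A[2][0] + B[0][0] = 0 + 7 = 7, A[2][1] + B[1][0] = 3 + 5 = 8, A[2][2] + B[2][0] = 10 + 9 = 19) = 7 (attained at k = 0)
  C[2][1] = min over k of (A[2][0] + B[0][1] = 0 + -2 = -2, A[2][1] + B[1][1] = 3 + 5 = 8, A[2][2] + B[2][1] = 10 + -2 = 8) = -2 (attained at k = 0)
  C[2][2] = min over k of (A[2][0] + B[0][2] = 0 + 5 = 5, A[2][1] + B[1][2] = 3 + -1 = 2, A[2][2] + B[2][2] = 10 + -3 = 7) = 2 (attained at k = 1)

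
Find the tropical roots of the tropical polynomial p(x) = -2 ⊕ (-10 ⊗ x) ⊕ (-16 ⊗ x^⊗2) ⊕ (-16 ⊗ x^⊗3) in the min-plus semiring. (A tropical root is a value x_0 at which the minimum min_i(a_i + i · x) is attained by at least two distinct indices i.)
Roots: {0, 6, 8}

Each tropical root is a break point of the lower envelope of the lines y = a_i + i · x (there are 4 lines, with slopes 0, 1, ..., 3). Only the lines that attain the minimum somewhere contribute to roots; other lines are dominated. Here the surviving (envelope) indices are i = 3, i = 2, i = 1, i = 0.
Intersections between consecutive envelope lines give the roots: for adjacent envelope indices i < j the intersection is x = (a_i − a_j) / (j − i). Reading off the sorted break points: {0, 6, 8}.
Verification: at each break x_0, at least two indices attain the minimum of min_i(a_i + i · x_0).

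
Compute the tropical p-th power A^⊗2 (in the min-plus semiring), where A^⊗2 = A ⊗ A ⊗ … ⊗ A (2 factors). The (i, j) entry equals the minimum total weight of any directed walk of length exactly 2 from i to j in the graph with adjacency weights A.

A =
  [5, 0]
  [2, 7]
A^⊗2 =
  [2, 5]
  [7, 2]

Each entry (A^⊗2)_ij equals the minimum over all length-2 walks i = v_0 → v_1 → … → v_2 = j of Σ_t A[v_t][v_{t+1}]. For example, for (i, j) = (0, 1) we minimise over 2 possible intermediate vertex sequences; the minimum is 5, attained along the walk 0 → 0 → 1.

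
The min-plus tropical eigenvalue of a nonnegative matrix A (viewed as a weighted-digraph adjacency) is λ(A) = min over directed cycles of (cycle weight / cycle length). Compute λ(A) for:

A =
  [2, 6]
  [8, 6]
λ(A) = 2

Enumerate directed cycles and compute their means (weight / length). Sample:
  cycle 0 → 0: weight = 2, length = 1, mean = 2/1 ≈ 2.000
  cycle 1 → 1: weight = 6, length = 1, mean = 6/1 ≈ 6.000
  cycle 0 → 1 → 0: weight = 14, length = 2, mean = 14/2 ≈ 7.000
  cycle 1 → 0 → 1: weight = 14, length = 2, mean = 14/2 ≈ 7.000
Minimum mean = 2.000, attained e.g. along the cycle 0 → 0 with weight 2 and length 1. So λ(A) = 2/1 = 2.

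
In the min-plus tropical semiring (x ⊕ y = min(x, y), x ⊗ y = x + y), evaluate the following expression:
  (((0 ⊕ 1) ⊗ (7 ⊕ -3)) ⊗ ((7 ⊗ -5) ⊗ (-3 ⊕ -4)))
(((0 ⊕ 1) ⊗ (7 ⊕ -3)) ⊗ ((7 ⊗ -5) ⊗ (-3 ⊕ -4))) = -5

Expand innermost to outermost. Recall ⊕ takes the minimum of its arguments and ⊗ takes their sum. Working out the expression (((0 ⊕ 1) ⊗ (7 ⊕ -3)) ⊗ ((7 ⊗ -5) ⊗ (-3 ⊕ -4))) gives -5.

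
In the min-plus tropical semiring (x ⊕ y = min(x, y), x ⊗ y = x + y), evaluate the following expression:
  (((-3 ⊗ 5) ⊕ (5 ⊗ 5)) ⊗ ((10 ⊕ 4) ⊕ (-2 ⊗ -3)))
(((-3 ⊗ 5) ⊕ (5 ⊗ 5)) ⊗ ((10 ⊕ 4) ⊕ (-2 ⊗ -3))) = -3

Expand innermost to outermost. Recall ⊕ takes the minimum of its arguments and ⊗ takes their sum. Working out the expression (((-3 ⊗ 5) ⊕ (5 ⊗ 5)) ⊗ ((10 ⊕ 4) ⊕ (-2 ⊗ -3))) gives -3.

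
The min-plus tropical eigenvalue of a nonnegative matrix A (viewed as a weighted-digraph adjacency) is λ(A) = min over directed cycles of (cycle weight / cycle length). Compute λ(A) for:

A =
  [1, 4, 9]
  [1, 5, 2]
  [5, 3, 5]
λ(A) = 1

Enumerate directed cycles and compute their means (weight / length). Sample:
  cycle 0 → 0: weight = 1, length = 1, mean = 1/1 ≈ 1.000
  cycle 1 → 1: weight = 5, length = 1, mean = 5/1 ≈ 5.000
  cycle 2 → 2: weight = 5, length = 1, mean = 5/1 ≈ 5.000
  cycle 0 → 1 → 0: weight = 5, length = 2, mean = 5/2 ≈ 2.500
  cycle 0 → 2 → 0: weight = 14, length = 2, mean = 14/2 ≈ 7.000
  cycle 1 → 0 → 1: weight = 5, length = 2, mean = 5/2 ≈ 2.500
Minimum mean = 1.000, attained e.g. along the cycle 0 → 0 with weight 1 and length 1. So λ(A) = 1/1 = 1.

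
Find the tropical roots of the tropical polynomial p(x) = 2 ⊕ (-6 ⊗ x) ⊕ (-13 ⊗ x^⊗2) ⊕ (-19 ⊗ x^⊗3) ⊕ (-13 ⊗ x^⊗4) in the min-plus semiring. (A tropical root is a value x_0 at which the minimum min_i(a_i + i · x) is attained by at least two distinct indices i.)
Roots: {-6, 6, 7, 8}

Each tropical root is a break point of the lower envelope of the lines y = a_i + i · x (there are 5 lines, with slopes 0, 1, ..., 4). Only the lines that attain the minimum somewhere contribute to roots; other lines are dominated. Here the surviving (envelope) indices are i = 4, i = 3, i = 2, i = 1, i = 0.
Intersections between consecutive envelope lines give the roots: for adjacent envelope indices i < j the intersection is x = (a_i − a_j) / (j − i). Reading off the sorted break points: {-6, 6, 7, 8}.
Verification: at each break x_0, at least two indices attain the minimum of min_i(a_i + i · x_0).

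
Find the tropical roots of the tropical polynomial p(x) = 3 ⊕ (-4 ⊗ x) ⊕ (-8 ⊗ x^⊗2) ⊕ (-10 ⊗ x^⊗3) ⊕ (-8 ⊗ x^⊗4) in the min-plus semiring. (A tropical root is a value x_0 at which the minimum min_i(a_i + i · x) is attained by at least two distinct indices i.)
Roots: {-2, 2, 4, 7}

Each tropical root is a break point of the lower envelope of the lines y = a_i + i · x (there are 5 lines, with slopes 0, 1, ..., 4). Only the lines that attain the minimum somewhere contribute to roots; other lines are dominated. Here the surviving (envelope) indices are i = 4, i = 3, i = 2, i = 1, i = 0.
Intersections between consecutive envelope lines give the roots: for adjacent envelope indices i < j the intersection is x = (a_i − a_j) / (j − i). Reading off the sorted break points: {-2, 2, 4, 7}.
Verification: at each break x_0, at least two indices attain the minimum of min_i(a_i + i · x_0).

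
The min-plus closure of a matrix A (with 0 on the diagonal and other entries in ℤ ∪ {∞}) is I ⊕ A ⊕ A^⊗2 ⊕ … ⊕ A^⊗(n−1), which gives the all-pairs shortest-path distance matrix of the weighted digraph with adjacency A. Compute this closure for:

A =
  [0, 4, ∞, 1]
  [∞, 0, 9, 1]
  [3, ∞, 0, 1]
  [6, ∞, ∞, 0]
Closure =
  [0, 4, 13, 1]
  [7, 0, 9, 1]
  [3, 7, 0, 1]
  [6, 10, 19, 0]

This is the Floyd-Warshall all-pairs shortest-path computation. For each intermediate vertex k = 0, 1, …, 3, update dist[i][j] ← min(dist[i][j], dist[i][k] + dist[k][j]). The final matrix gives, for each (i, j), the minimum total weight of any directed path from i to j (possibly empty when i = j).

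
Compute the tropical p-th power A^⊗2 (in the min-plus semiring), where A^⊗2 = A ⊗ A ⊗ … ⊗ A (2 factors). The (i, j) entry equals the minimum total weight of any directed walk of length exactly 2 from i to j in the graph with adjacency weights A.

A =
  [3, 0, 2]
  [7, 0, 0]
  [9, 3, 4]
A^⊗2 =
  [6, 0, 0]
  [7, 0, 0]
  [10, 3, 3]

Each entry (A^⊗2)_ij equals the minimum over all length-2 walks i = v_0 → v_1 → … → v_2 = j of Σ_t A[v_t][v_{t+1}]. For example, for (i, j) = (0, 2) we minimise over 3 possible intermediate vertex sequences; the minimum is 0, attained along the walk 0 → 1 → 2.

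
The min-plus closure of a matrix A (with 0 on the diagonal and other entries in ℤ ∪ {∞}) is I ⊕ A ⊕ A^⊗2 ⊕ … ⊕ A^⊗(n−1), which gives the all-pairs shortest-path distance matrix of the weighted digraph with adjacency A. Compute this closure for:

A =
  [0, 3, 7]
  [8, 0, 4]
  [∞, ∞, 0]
Closure =
  [0, 3, 7]
  [8, 0, 4]
  [∞, ∞, 0]

This is the Floyd-Warshall all-pairs shortest-path computation. For each intermediate vertex k = 0, 1, …, 2, update dist[i][j] ← min(dist[i][j], dist[i][k] + dist[k][j]). The final matrix gives, for each (i, j), the minimum total weight of any directed path from i to j (possibly empty when i = j).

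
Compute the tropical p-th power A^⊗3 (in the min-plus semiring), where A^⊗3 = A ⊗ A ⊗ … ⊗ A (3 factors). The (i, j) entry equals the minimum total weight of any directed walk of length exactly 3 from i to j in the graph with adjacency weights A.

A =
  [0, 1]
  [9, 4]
A^⊗3 =
  [0, 1]
  [9, 10]

Each entry (A^⊗3)_ij equals the minimum over all length-3 walks i = v_0 → v_1 → … → v_3 = j of Σ_t A[v_t][v_{t+1}]. For example, for (i, j) = (0, 1) we minimise over 4 possible intermediate vertex sequences; the minimum is 1, attained along the walk 0 → 0 → 0 → 1.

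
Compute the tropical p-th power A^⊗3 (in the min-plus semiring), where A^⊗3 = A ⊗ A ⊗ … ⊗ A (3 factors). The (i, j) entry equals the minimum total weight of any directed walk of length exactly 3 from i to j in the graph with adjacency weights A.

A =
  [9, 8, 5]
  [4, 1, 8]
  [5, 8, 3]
A^⊗3 =
  [13, 10, 11]
  [6, 3, 10]
  [11, 10, 9]

Each entry (A^⊗3)_ij equals the minimum over all length-3 walks i = v_0 → v_1 → … → v_3 = j of Σ_t A[v_t][v_{t+1}]. For example, for (i, j) = (0, 2) we minimise over 9 possible intermediate vertex sequences; the minimum is 11, attained along the walk 0 → 2 → 2 → 2.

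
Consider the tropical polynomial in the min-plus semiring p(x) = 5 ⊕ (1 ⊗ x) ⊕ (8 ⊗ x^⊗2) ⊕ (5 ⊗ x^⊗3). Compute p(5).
p(5) = 5

A tropical monomial a ⊗ x^⊗i evaluates to a + i · x. Evaluating each term at x = 5:
  Term 0 contributes 5 + 0 · 5 = 5
  Term 1 contributes 1 + 1 · 5 = 6
  Term 2 contributes 8 + 2 · 5 = 18
  Term 3 contributes 5 + 3 · 5 = 20
p(5) = ⊕ of these = min[5, 6, 18, 20] = 5.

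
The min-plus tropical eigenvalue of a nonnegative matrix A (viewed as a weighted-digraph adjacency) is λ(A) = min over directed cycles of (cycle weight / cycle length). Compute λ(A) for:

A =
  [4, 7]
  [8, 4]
λ(A) = 4

Enumerate directed cycles and compute their means (weight / length). Sample:
  cycle 0 → 0: weight = 4, length = 1, mean = 4/1 ≈ 4.000
  cycle 1 → 1: weight = 4, length = 1, mean = 4/1 ≈ 4.000
  cycle 0 → 1 → 0: weight = 15, length = 2, mean = 15/2 ≈ 7.500
  cycle 1 → 0 → 1: weight = 15, length = 2, mean = 15/2 ≈ 7.500
Minimum mean = 4.000, attained e.g. along the cycle 0 → 0 with weight 4 and length 1. So λ(A) = 4/1 = 4.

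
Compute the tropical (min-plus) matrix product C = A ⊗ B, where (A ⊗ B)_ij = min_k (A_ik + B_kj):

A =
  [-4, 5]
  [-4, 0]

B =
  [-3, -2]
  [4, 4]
A ⊗ B =
  [-7, -6]
  [-7, -6]

Apply the min-plus product entry-by-entry:
  C[0][0] = min over k of (A[0][0] + B[0][0] = -4 + -3 = -7, A[0][1] + B[1][0] = 5 + 4 = 9) = -7 (attained at k = 0)
  C[0][1] = min over k of (A[0][0] + B[0][1] = -4 + -2 = -6, A[0][1] + B[1][1] = 5 + 4 = 9) = -6 (attained at k = 0)
  C[1][0] = min over k of (A[1][0] + B[0][0] = -4 + -3 = -7, A[1][1] + B[1][0] = 0 + 4 = 4) = -7 (attained at k = 0)
  C[1][1] = min over k of (A[1][0] + B[0][1] = -4 + -2 = -6, A[1][1] + B[1][1] = 0 + 4 = 4) = -6 (attained at k = 0)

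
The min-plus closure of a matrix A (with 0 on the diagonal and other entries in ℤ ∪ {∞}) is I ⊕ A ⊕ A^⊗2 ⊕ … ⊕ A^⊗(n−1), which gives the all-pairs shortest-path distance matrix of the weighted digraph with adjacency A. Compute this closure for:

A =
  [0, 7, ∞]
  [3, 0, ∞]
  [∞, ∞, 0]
Closure =
  [0, 7, ∞]
  [3, 0, ∞]
  [∞, ∞, 0]

This is the Floyd-Warshall all-pairs shortest-path computation. For each intermediate vertex k = 0, 1, …, 2, update dist[i][j] ← min(dist[i][j], dist[i][k] + dist[k][j]). The final matrix gives, for each (i, j), the minimum total weight of any directed path from i to j (possibly empty when i = j).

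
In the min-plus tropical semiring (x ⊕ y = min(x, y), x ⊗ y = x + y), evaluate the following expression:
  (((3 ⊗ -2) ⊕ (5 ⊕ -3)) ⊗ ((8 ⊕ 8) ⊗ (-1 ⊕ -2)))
(((3 ⊗ -2) ⊕ (5 ⊕ -3)) ⊗ ((8 ⊕ 8) ⊗ (-1 ⊕ -2))) = 3

Expand innermost to outermost. Recall ⊕ takes the minimum of its arguments and ⊗ takes their sum. Working out the expression (((3 ⊗ -2) ⊕ (5 ⊕ -3)) ⊗ ((8 ⊕ 8) ⊗ (-1 ⊕ -2))) gives 3.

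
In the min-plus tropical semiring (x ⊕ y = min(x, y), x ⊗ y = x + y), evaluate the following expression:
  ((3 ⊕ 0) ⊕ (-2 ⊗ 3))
((3 ⊕ 0) ⊕ (-2 ⊗ 3)) = 0

Expand innermost to outermost. Recall ⊕ takes the minimum of its arguments and ⊗ takes their sum. Working out the expression ((3 ⊕ 0) ⊕ (-2 ⊗ 3)) gives 0.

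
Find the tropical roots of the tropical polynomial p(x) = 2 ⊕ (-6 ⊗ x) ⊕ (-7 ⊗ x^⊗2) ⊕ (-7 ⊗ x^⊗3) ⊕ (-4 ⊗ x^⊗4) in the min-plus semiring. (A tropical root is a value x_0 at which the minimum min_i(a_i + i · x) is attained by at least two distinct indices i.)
Roots: {-3, 0, 1, 8}

Each tropical root is a break point of the lower envelope of the lines y = a_i + i · x (there are 5 lines, with slopes 0, 1, ..., 4). Only the lines that attain the minimum somewhere contribute to roots; other lines are dominated. Here the surviving (envelope) indices are i = 4, i = 3, i = 2, i = 1, i = 0.
Intersections between consecutive envelope lines give the roots: for adjacent envelope indices i < j the intersection is x = (a_i − a_j) / (j − i). Reading off the sorted break points: {-3, 0, 1, 8}.
Verification: at each break x_0, at least two indices attain the minimum of min_i(a_i + i · x_0).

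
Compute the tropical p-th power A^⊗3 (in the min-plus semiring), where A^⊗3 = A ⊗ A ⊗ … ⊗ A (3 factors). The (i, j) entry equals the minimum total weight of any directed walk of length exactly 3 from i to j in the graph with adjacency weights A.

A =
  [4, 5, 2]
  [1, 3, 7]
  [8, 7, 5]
A^⊗3 =
  [9, 11, 8]
  [7, 9, 6]
  [11, 13, 10]

Each entry (A^⊗3)_ij equals the minimum over all length-3 walks i = v_0 → v_1 → … → v_3 = j of Σ_t A[v_t][v_{t+1}]. For example, for (i, j) = (0, 2) we minimise over 9 possible intermediate vertex sequences; the minimum is 8, attained along the walk 0 → 1 → 0 → 2.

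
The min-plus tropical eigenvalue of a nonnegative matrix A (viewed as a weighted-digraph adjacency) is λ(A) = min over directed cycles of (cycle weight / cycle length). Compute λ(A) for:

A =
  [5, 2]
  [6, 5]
λ(A) = 4

Enumerate directed cycles and compute their means (weight / length). Sample:
  cycle 0 → 0: weight = 5, length = 1, mean = 5/1 ≈ 5.000
  cycle 1 → 1: weight = 5, length = 1, mean = 5/1 ≈ 5.000
  cycle 0 → 1 → 0: weight = 8, length = 2, mean = 8/2 ≈ 4.000
  cycle 1 → 0 → 1: weight = 8, length = 2, mean = 8/2 ≈ 4.000
Minimum mean = 4.000, attained e.g. along the cycle 0 → 1 → 0 with weight 8 and length 2. So λ(A) = 8/2 = 4.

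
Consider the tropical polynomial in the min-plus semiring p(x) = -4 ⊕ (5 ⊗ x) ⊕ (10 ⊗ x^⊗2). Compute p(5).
p(5) = -4

A tropical monomial a ⊗ x^⊗i evaluates to a + i · x. Evaluating each term at x = 5:
  Term 0 contributes -4 + 0 · 5 = -4
  Term 1 contributes 5 + 1 · 5 = 10
  Term 2 contributes 10 + 2 · 5 = 20
p(5) = ⊕ of these = min[-4, 10, 20] = -4.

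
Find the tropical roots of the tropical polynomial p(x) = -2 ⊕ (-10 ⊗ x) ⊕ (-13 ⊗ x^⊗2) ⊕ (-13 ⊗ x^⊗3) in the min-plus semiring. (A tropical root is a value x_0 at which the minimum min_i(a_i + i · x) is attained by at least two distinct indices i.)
Roots: {0, 3, 8}

Each tropical root is a break point of the lower envelope of the lines y = a_i + i · x (there are 4 lines, with slopes 0, 1, ..., 3). Only the lines that attain the minimum somewhere contribute to roots; other lines are dominated. Here the surviving (envelope) indices are i = 3, i = 2, i = 1, i = 0.
Intersections between consecutive envelope lines give the roots: for adjacent envelope indices i < j the intersection is x = (a_i − a_j) / (j − i). Reading off the sorted break points: {0, 3, 8}.
Verification: at each break x_0, at least two indices attain the minimum of min_i(a_i + i · x_0).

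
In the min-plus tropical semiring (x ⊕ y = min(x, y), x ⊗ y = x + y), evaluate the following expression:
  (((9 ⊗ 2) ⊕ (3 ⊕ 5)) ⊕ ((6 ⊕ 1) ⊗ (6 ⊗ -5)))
(((9 ⊗ 2) ⊕ (3 ⊕ 5)) ⊕ ((6 ⊕ 1) ⊗ (6 ⊗ -5))) = 2

Expand innermost to outermost. Recall ⊕ takes the minimum of its arguments and ⊗ takes their sum. Working out the expression (((9 ⊗ 2) ⊕ (3 ⊕ 5)) ⊕ ((6 ⊕ 1) ⊗ (6 ⊗ -5))) gives 2.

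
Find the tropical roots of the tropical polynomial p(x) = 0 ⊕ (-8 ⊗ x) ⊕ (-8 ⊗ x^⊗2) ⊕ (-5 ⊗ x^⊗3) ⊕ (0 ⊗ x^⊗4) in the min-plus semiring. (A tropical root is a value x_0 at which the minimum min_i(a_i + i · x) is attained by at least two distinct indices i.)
Roots: {-5, -3, 0, 8}

Each tropical root is a break point of the lower envelope of the lines y = a_i + i · x (there are 5 lines, with slopes 0, 1, ..., 4). Only the lines that attain the minimum somewhere contribute to roots; other lines are dominated. Here the surviving (envelope) indices are i = 4, i = 3, i = 2, i = 1, i = 0.
Intersections between consecutive envelope lines give the roots: for adjacent envelope indices i < j the intersection is x = (a_i − a_j) / (j − i). Reading off the sorted break points: {-5, -3, 0, 8}.
Verification: at each break x_0, at least two indices attain the minimum of min_i(a_i + i · x_0).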